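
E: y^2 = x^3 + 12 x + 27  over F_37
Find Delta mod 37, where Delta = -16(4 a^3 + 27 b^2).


4 a^3 + 27 b^2 = 4*12^3 + 27*27^2 = 6912 + 19683 = 26595
Delta = -16 * (26595) = -425520
Delta mod 37 = 17

Delta = 17 (mod 37)


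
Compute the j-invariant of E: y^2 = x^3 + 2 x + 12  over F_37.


Delta = -16(4 a^3 + 27 b^2) mod 37 = 32
-1728 * (4 a)^3 = -1728 * (4*2)^3 mod 37 = 8
j = 8 * 32^(-1) mod 37 = 28

j = 28 (mod 37)


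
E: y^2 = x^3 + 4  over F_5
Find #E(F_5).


For each x in F_5, count y with y^2 = x^3 + 0 x + 4 mod 5:
  x = 0: RHS = 4, y in [2, 3]  -> 2 point(s)
  x = 1: RHS = 0, y in [0]  -> 1 point(s)
  x = 3: RHS = 1, y in [1, 4]  -> 2 point(s)
Affine points: 5. Add the point at infinity: total = 6.

#E(F_5) = 6


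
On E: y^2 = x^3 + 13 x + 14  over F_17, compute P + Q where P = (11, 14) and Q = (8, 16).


P != Q, so use the chord formula.
s = (y2 - y1) / (x2 - x1) = (2) / (14) mod 17 = 5
x3 = s^2 - x1 - x2 mod 17 = 5^2 - 11 - 8 = 6
y3 = s (x1 - x3) - y1 mod 17 = 5 * (11 - 6) - 14 = 11

P + Q = (6, 11)


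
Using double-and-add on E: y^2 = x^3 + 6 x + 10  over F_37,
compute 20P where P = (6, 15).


k = 20 = 10100_2 (binary, LSB first: 00101)
Double-and-add from P = (6, 15):
  bit 0 = 0: acc unchanged = O
  bit 1 = 0: acc unchanged = O
  bit 2 = 1: acc = O + (7, 5) = (7, 5)
  bit 3 = 0: acc unchanged = (7, 5)
  bit 4 = 1: acc = (7, 5) + (19, 8) = (18, 20)

20P = (18, 20)


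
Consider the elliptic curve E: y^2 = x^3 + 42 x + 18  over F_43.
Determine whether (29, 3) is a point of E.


Check whether y^2 = x^3 + 42 x + 18 (mod 43) for (x, y) = (29, 3).
LHS: y^2 = 3^2 mod 43 = 9
RHS: x^3 + 42 x + 18 = 29^3 + 42*29 + 18 mod 43 = 40
LHS != RHS

No, not on the curve


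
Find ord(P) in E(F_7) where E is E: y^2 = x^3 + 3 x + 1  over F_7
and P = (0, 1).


Compute successive multiples of P until we hit O:
  1P = (0, 1)
  2P = (4, 0)
  3P = (0, 6)
  4P = O

ord(P) = 4


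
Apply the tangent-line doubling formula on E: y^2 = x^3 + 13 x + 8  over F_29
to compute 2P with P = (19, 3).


Doubling: s = (3 x1^2 + a) / (2 y1)
s = (3*19^2 + 13) / (2*3) mod 29 = 28
x3 = s^2 - 2 x1 mod 29 = 28^2 - 2*19 = 21
y3 = s (x1 - x3) - y1 mod 29 = 28 * (19 - 21) - 3 = 28

2P = (21, 28)


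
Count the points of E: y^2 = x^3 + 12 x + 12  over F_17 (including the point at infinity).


For each x in F_17, count y with y^2 = x^3 + 12 x + 12 mod 17:
  x = 1: RHS = 8, y in [5, 12]  -> 2 point(s)
  x = 8: RHS = 8, y in [5, 12]  -> 2 point(s)
  x = 9: RHS = 16, y in [4, 13]  -> 2 point(s)
  x = 11: RHS = 13, y in [8, 9]  -> 2 point(s)
  x = 13: RHS = 2, y in [6, 11]  -> 2 point(s)
  x = 14: RHS = 0, y in [0]  -> 1 point(s)
  x = 16: RHS = 16, y in [4, 13]  -> 2 point(s)
Affine points: 13. Add the point at infinity: total = 14.

#E(F_17) = 14


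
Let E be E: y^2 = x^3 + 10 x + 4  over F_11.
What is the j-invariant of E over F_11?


Delta = -16(4 a^3 + 27 b^2) mod 11 = 5
-1728 * (4 a)^3 = -1728 * (4*10)^3 mod 11 = 9
j = 9 * 5^(-1) mod 11 = 4

j = 4 (mod 11)


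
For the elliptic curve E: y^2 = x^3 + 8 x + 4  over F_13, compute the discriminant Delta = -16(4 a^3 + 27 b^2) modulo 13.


4 a^3 + 27 b^2 = 4*8^3 + 27*4^2 = 2048 + 432 = 2480
Delta = -16 * (2480) = -39680
Delta mod 13 = 9

Delta = 9 (mod 13)


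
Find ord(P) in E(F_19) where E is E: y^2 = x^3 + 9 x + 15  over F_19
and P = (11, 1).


Compute successive multiples of P until we hit O:
  1P = (11, 1)
  2P = (13, 7)
  3P = (4, 1)
  4P = (4, 18)
  5P = (13, 12)
  6P = (11, 18)
  7P = O

ord(P) = 7


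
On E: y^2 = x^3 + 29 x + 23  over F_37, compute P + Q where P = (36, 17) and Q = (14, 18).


P != Q, so use the chord formula.
s = (y2 - y1) / (x2 - x1) = (1) / (15) mod 37 = 5
x3 = s^2 - x1 - x2 mod 37 = 5^2 - 36 - 14 = 12
y3 = s (x1 - x3) - y1 mod 37 = 5 * (36 - 12) - 17 = 29

P + Q = (12, 29)


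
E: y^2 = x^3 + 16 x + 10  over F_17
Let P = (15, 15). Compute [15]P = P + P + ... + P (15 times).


k = 15 = 1111_2 (binary, LSB first: 1111)
Double-and-add from P = (15, 15):
  bit 0 = 1: acc = O + (15, 15) = (15, 15)
  bit 1 = 1: acc = (15, 15) + (2, 13) = (13, 1)
  bit 2 = 1: acc = (13, 1) + (4, 11) = (9, 4)
  bit 3 = 1: acc = (9, 4) + (11, 15) = (6, 4)

15P = (6, 4)


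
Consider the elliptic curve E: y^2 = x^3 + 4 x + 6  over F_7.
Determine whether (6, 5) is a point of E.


Check whether y^2 = x^3 + 4 x + 6 (mod 7) for (x, y) = (6, 5).
LHS: y^2 = 5^2 mod 7 = 4
RHS: x^3 + 4 x + 6 = 6^3 + 4*6 + 6 mod 7 = 1
LHS != RHS

No, not on the curve


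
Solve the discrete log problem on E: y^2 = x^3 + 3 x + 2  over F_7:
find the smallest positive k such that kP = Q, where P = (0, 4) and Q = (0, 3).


Enumerate multiples of P until we hit Q = (0, 3):
  1P = (0, 4)
  2P = (2, 4)
  3P = (5, 3)
  4P = (4, 1)
  5P = (4, 6)
  6P = (5, 4)
  7P = (2, 3)
  8P = (0, 3)
Match found at i = 8.

k = 8


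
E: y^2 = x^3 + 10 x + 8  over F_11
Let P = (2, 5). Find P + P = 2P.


Doubling: s = (3 x1^2 + a) / (2 y1)
s = (3*2^2 + 10) / (2*5) mod 11 = 0
x3 = s^2 - 2 x1 mod 11 = 0^2 - 2*2 = 7
y3 = s (x1 - x3) - y1 mod 11 = 0 * (2 - 7) - 5 = 6

2P = (7, 6)


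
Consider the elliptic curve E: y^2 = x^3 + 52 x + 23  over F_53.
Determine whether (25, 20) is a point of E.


Check whether y^2 = x^3 + 52 x + 23 (mod 53) for (x, y) = (25, 20).
LHS: y^2 = 20^2 mod 53 = 29
RHS: x^3 + 52 x + 23 = 25^3 + 52*25 + 23 mod 53 = 41
LHS != RHS

No, not on the curve


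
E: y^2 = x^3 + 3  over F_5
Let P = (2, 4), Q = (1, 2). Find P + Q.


P != Q, so use the chord formula.
s = (y2 - y1) / (x2 - x1) = (3) / (4) mod 5 = 2
x3 = s^2 - x1 - x2 mod 5 = 2^2 - 2 - 1 = 1
y3 = s (x1 - x3) - y1 mod 5 = 2 * (2 - 1) - 4 = 3

P + Q = (1, 3)


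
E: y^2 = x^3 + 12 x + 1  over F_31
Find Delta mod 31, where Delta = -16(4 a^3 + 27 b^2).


4 a^3 + 27 b^2 = 4*12^3 + 27*1^2 = 6912 + 27 = 6939
Delta = -16 * (6939) = -111024
Delta mod 31 = 18

Delta = 18 (mod 31)


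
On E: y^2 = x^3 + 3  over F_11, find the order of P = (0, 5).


Compute successive multiples of P until we hit O:
  1P = (0, 5)
  2P = (0, 6)
  3P = O

ord(P) = 3


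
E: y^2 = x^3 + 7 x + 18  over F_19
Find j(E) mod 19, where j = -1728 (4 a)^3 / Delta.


Delta = -16(4 a^3 + 27 b^2) mod 19 = 17
-1728 * (4 a)^3 = -1728 * (4*7)^3 mod 19 = 7
j = 7 * 17^(-1) mod 19 = 6

j = 6 (mod 19)


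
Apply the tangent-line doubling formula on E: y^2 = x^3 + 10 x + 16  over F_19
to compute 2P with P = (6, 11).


Doubling: s = (3 x1^2 + a) / (2 y1)
s = (3*6^2 + 10) / (2*11) mod 19 = 14
x3 = s^2 - 2 x1 mod 19 = 14^2 - 2*6 = 13
y3 = s (x1 - x3) - y1 mod 19 = 14 * (6 - 13) - 11 = 5

2P = (13, 5)


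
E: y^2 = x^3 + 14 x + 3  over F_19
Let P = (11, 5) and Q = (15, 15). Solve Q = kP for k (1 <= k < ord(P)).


Enumerate multiples of P until we hit Q = (15, 15):
  1P = (11, 5)
  2P = (14, 13)
  3P = (18, 8)
  4P = (15, 15)
Match found at i = 4.

k = 4


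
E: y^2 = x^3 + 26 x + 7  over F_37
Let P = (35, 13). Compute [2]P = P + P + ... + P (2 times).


k = 2 = 10_2 (binary, LSB first: 01)
Double-and-add from P = (35, 13):
  bit 0 = 0: acc unchanged = O
  bit 1 = 1: acc = O + (30, 0) = (30, 0)

2P = (30, 0)


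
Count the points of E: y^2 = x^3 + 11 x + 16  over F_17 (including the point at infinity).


For each x in F_17, count y with y^2 = x^3 + 11 x + 16 mod 17:
  x = 0: RHS = 16, y in [4, 13]  -> 2 point(s)
  x = 3: RHS = 8, y in [5, 12]  -> 2 point(s)
  x = 5: RHS = 9, y in [3, 14]  -> 2 point(s)
  x = 6: RHS = 9, y in [3, 14]  -> 2 point(s)
  x = 8: RHS = 4, y in [2, 15]  -> 2 point(s)
  x = 10: RHS = 4, y in [2, 15]  -> 2 point(s)
  x = 16: RHS = 4, y in [2, 15]  -> 2 point(s)
Affine points: 14. Add the point at infinity: total = 15.

#E(F_17) = 15


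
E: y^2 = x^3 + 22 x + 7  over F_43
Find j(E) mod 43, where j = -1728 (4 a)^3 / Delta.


Delta = -16(4 a^3 + 27 b^2) mod 43 = 23
-1728 * (4 a)^3 = -1728 * (4*22)^3 mod 43 = 22
j = 22 * 23^(-1) mod 43 = 29

j = 29 (mod 43)


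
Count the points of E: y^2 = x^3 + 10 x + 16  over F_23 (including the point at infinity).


For each x in F_23, count y with y^2 = x^3 + 10 x + 16 mod 23:
  x = 0: RHS = 16, y in [4, 19]  -> 2 point(s)
  x = 1: RHS = 4, y in [2, 21]  -> 2 point(s)
  x = 3: RHS = 4, y in [2, 21]  -> 2 point(s)
  x = 6: RHS = 16, y in [4, 19]  -> 2 point(s)
  x = 10: RHS = 12, y in [9, 14]  -> 2 point(s)
  x = 11: RHS = 8, y in [10, 13]  -> 2 point(s)
  x = 12: RHS = 1, y in [1, 22]  -> 2 point(s)
  x = 14: RHS = 2, y in [5, 18]  -> 2 point(s)
  x = 17: RHS = 16, y in [4, 19]  -> 2 point(s)
  x = 18: RHS = 2, y in [5, 18]  -> 2 point(s)
  x = 19: RHS = 4, y in [2, 21]  -> 2 point(s)
Affine points: 22. Add the point at infinity: total = 23.

#E(F_23) = 23


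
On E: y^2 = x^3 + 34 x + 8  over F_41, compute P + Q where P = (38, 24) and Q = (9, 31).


P != Q, so use the chord formula.
s = (y2 - y1) / (x2 - x1) = (7) / (12) mod 41 = 4
x3 = s^2 - x1 - x2 mod 41 = 4^2 - 38 - 9 = 10
y3 = s (x1 - x3) - y1 mod 41 = 4 * (38 - 10) - 24 = 6

P + Q = (10, 6)


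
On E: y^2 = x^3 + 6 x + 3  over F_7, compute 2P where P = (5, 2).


Doubling: s = (3 x1^2 + a) / (2 y1)
s = (3*5^2 + 6) / (2*2) mod 7 = 1
x3 = s^2 - 2 x1 mod 7 = 1^2 - 2*5 = 5
y3 = s (x1 - x3) - y1 mod 7 = 1 * (5 - 5) - 2 = 5

2P = (5, 5)


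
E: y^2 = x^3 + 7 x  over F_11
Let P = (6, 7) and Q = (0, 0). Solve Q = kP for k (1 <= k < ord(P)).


Enumerate multiples of P until we hit Q = (0, 0):
  1P = (6, 7)
  2P = (3, 9)
  3P = (0, 0)
Match found at i = 3.

k = 3


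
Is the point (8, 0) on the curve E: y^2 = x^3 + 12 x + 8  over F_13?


Check whether y^2 = x^3 + 12 x + 8 (mod 13) for (x, y) = (8, 0).
LHS: y^2 = 0^2 mod 13 = 0
RHS: x^3 + 12 x + 8 = 8^3 + 12*8 + 8 mod 13 = 5
LHS != RHS

No, not on the curve


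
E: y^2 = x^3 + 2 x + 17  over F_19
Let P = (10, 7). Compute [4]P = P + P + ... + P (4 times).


k = 4 = 100_2 (binary, LSB first: 001)
Double-and-add from P = (10, 7):
  bit 0 = 0: acc unchanged = O
  bit 1 = 0: acc unchanged = O
  bit 2 = 1: acc = O + (5, 0) = (5, 0)

4P = (5, 0)


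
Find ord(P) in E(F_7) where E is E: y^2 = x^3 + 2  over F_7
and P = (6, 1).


Compute successive multiples of P until we hit O:
  1P = (6, 1)
  2P = (6, 6)
  3P = O

ord(P) = 3


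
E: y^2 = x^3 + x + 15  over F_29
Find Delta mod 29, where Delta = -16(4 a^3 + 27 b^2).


4 a^3 + 27 b^2 = 4*1^3 + 27*15^2 = 4 + 6075 = 6079
Delta = -16 * (6079) = -97264
Delta mod 29 = 2

Delta = 2 (mod 29)


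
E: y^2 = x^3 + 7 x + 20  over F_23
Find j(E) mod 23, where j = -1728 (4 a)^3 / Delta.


Delta = -16(4 a^3 + 27 b^2) mod 23 = 12
-1728 * (4 a)^3 = -1728 * (4*7)^3 mod 23 = 16
j = 16 * 12^(-1) mod 23 = 9

j = 9 (mod 23)


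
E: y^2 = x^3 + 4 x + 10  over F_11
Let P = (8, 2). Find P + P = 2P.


Doubling: s = (3 x1^2 + a) / (2 y1)
s = (3*8^2 + 4) / (2*2) mod 11 = 5
x3 = s^2 - 2 x1 mod 11 = 5^2 - 2*8 = 9
y3 = s (x1 - x3) - y1 mod 11 = 5 * (8 - 9) - 2 = 4

2P = (9, 4)


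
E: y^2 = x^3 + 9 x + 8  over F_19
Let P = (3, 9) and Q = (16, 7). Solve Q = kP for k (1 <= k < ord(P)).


Enumerate multiples of P until we hit Q = (16, 7):
  1P = (3, 9)
  2P = (17, 1)
  3P = (16, 12)
  4P = (5, 11)
  5P = (12, 1)
  6P = (13, 2)
  7P = (9, 18)
  8P = (14, 3)
  9P = (18, 13)
  10P = (18, 6)
  11P = (14, 16)
  12P = (9, 1)
  13P = (13, 17)
  14P = (12, 18)
  15P = (5, 8)
  16P = (16, 7)
Match found at i = 16.

k = 16


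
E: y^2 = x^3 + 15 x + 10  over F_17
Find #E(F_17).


For each x in F_17, count y with y^2 = x^3 + 15 x + 10 mod 17:
  x = 1: RHS = 9, y in [3, 14]  -> 2 point(s)
  x = 4: RHS = 15, y in [7, 10]  -> 2 point(s)
  x = 7: RHS = 16, y in [4, 13]  -> 2 point(s)
  x = 8: RHS = 13, y in [8, 9]  -> 2 point(s)
  x = 10: RHS = 4, y in [2, 15]  -> 2 point(s)
Affine points: 10. Add the point at infinity: total = 11.

#E(F_17) = 11


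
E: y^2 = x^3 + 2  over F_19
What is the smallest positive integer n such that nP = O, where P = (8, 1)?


Compute successive multiples of P until we hit O:
  1P = (8, 1)
  2P = (4, 3)
  3P = (12, 1)
  4P = (18, 18)
  5P = (9, 3)
  6P = (6, 3)
  7P = (6, 16)
  8P = (9, 16)
  ... (continuing to 13P)
  13P = O

ord(P) = 13


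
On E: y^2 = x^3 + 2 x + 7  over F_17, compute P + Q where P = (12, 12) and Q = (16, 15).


P != Q, so use the chord formula.
s = (y2 - y1) / (x2 - x1) = (3) / (4) mod 17 = 5
x3 = s^2 - x1 - x2 mod 17 = 5^2 - 12 - 16 = 14
y3 = s (x1 - x3) - y1 mod 17 = 5 * (12 - 14) - 12 = 12

P + Q = (14, 12)


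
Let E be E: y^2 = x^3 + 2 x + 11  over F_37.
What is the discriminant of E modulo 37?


4 a^3 + 27 b^2 = 4*2^3 + 27*11^2 = 32 + 3267 = 3299
Delta = -16 * (3299) = -52784
Delta mod 37 = 15

Delta = 15 (mod 37)


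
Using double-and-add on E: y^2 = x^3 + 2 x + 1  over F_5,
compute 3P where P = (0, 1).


k = 3 = 11_2 (binary, LSB first: 11)
Double-and-add from P = (0, 1):
  bit 0 = 1: acc = O + (0, 1) = (0, 1)
  bit 1 = 1: acc = (0, 1) + (1, 3) = (3, 3)

3P = (3, 3)


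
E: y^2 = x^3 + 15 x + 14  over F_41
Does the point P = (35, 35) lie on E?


Check whether y^2 = x^3 + 15 x + 14 (mod 41) for (x, y) = (35, 35).
LHS: y^2 = 35^2 mod 41 = 36
RHS: x^3 + 15 x + 14 = 35^3 + 15*35 + 14 mod 41 = 36
LHS = RHS

Yes, on the curve


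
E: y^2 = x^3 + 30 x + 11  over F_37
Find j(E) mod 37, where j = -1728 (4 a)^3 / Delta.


Delta = -16(4 a^3 + 27 b^2) mod 37 = 20
-1728 * (4 a)^3 = -1728 * (4*30)^3 mod 37 = 27
j = 27 * 20^(-1) mod 37 = 18

j = 18 (mod 37)


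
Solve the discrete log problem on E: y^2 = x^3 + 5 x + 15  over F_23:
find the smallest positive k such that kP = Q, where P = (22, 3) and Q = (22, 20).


Enumerate multiples of P until we hit Q = (22, 20):
  1P = (22, 3)
  2P = (14, 0)
  3P = (22, 20)
Match found at i = 3.

k = 3


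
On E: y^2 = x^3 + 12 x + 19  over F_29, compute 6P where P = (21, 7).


k = 6 = 110_2 (binary, LSB first: 011)
Double-and-add from P = (21, 7):
  bit 0 = 0: acc unchanged = O
  bit 1 = 1: acc = O + (20, 20) = (20, 20)
  bit 2 = 1: acc = (20, 20) + (2, 15) = (12, 8)

6P = (12, 8)


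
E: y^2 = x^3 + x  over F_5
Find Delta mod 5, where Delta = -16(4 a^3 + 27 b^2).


4 a^3 + 27 b^2 = 4*1^3 + 27*0^2 = 4 + 0 = 4
Delta = -16 * (4) = -64
Delta mod 5 = 1

Delta = 1 (mod 5)


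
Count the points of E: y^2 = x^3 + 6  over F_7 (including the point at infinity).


For each x in F_7, count y with y^2 = x^3 + 0 x + 6 mod 7:
  x = 1: RHS = 0, y in [0]  -> 1 point(s)
  x = 2: RHS = 0, y in [0]  -> 1 point(s)
  x = 4: RHS = 0, y in [0]  -> 1 point(s)
Affine points: 3. Add the point at infinity: total = 4.

#E(F_7) = 4


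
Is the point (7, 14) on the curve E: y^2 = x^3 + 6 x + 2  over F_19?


Check whether y^2 = x^3 + 6 x + 2 (mod 19) for (x, y) = (7, 14).
LHS: y^2 = 14^2 mod 19 = 6
RHS: x^3 + 6 x + 2 = 7^3 + 6*7 + 2 mod 19 = 7
LHS != RHS

No, not on the curve


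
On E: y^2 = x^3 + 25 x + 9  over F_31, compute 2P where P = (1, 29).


Doubling: s = (3 x1^2 + a) / (2 y1)
s = (3*1^2 + 25) / (2*29) mod 31 = 24
x3 = s^2 - 2 x1 mod 31 = 24^2 - 2*1 = 16
y3 = s (x1 - x3) - y1 mod 31 = 24 * (1 - 16) - 29 = 14

2P = (16, 14)


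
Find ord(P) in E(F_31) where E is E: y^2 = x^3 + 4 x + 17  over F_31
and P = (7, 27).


Compute successive multiples of P until we hit O:
  1P = (7, 27)
  2P = (25, 26)
  3P = (19, 15)
  4P = (6, 3)
  5P = (5, 21)
  6P = (28, 3)
  7P = (3, 26)
  8P = (23, 0)
  ... (continuing to 16P)
  16P = O

ord(P) = 16


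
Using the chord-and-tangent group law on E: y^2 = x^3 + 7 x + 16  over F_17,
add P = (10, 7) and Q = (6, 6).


P != Q, so use the chord formula.
s = (y2 - y1) / (x2 - x1) = (16) / (13) mod 17 = 13
x3 = s^2 - x1 - x2 mod 17 = 13^2 - 10 - 6 = 0
y3 = s (x1 - x3) - y1 mod 17 = 13 * (10 - 0) - 7 = 4

P + Q = (0, 4)


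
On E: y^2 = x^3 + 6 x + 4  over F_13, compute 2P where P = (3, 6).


Doubling: s = (3 x1^2 + a) / (2 y1)
s = (3*3^2 + 6) / (2*6) mod 13 = 6
x3 = s^2 - 2 x1 mod 13 = 6^2 - 2*3 = 4
y3 = s (x1 - x3) - y1 mod 13 = 6 * (3 - 4) - 6 = 1

2P = (4, 1)


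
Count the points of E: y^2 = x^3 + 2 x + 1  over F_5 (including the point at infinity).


For each x in F_5, count y with y^2 = x^3 + 2 x + 1 mod 5:
  x = 0: RHS = 1, y in [1, 4]  -> 2 point(s)
  x = 1: RHS = 4, y in [2, 3]  -> 2 point(s)
  x = 3: RHS = 4, y in [2, 3]  -> 2 point(s)
Affine points: 6. Add the point at infinity: total = 7.

#E(F_5) = 7


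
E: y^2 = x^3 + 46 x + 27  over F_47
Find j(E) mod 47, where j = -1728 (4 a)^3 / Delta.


Delta = -16(4 a^3 + 27 b^2) mod 47 = 36
-1728 * (4 a)^3 = -1728 * (4*46)^3 mod 47 = 1
j = 1 * 36^(-1) mod 47 = 17

j = 17 (mod 47)


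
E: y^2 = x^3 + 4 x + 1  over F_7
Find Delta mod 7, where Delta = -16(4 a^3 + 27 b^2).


4 a^3 + 27 b^2 = 4*4^3 + 27*1^2 = 256 + 27 = 283
Delta = -16 * (283) = -4528
Delta mod 7 = 1

Delta = 1 (mod 7)


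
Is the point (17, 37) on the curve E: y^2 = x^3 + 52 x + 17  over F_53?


Check whether y^2 = x^3 + 52 x + 17 (mod 53) for (x, y) = (17, 37).
LHS: y^2 = 37^2 mod 53 = 44
RHS: x^3 + 52 x + 17 = 17^3 + 52*17 + 17 mod 53 = 37
LHS != RHS

No, not on the curve


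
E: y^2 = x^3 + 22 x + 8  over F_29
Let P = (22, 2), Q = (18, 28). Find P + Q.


P != Q, so use the chord formula.
s = (y2 - y1) / (x2 - x1) = (26) / (25) mod 29 = 8
x3 = s^2 - x1 - x2 mod 29 = 8^2 - 22 - 18 = 24
y3 = s (x1 - x3) - y1 mod 29 = 8 * (22 - 24) - 2 = 11

P + Q = (24, 11)


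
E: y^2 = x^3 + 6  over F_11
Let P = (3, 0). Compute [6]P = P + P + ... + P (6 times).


k = 6 = 110_2 (binary, LSB first: 011)
Double-and-add from P = (3, 0):
  bit 0 = 0: acc unchanged = O
  bit 1 = 1: acc = O + O = O
  bit 2 = 1: acc = O + O = O

6P = O


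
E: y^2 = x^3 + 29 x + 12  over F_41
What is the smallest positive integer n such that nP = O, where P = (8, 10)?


Compute successive multiples of P until we hit O:
  1P = (8, 10)
  2P = (24, 10)
  3P = (9, 31)
  4P = (14, 28)
  5P = (28, 12)
  6P = (21, 1)
  7P = (20, 33)
  8P = (5, 6)
  ... (continuing to 47P)
  47P = O

ord(P) = 47


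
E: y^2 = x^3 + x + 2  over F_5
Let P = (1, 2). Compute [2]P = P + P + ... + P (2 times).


k = 2 = 10_2 (binary, LSB first: 01)
Double-and-add from P = (1, 2):
  bit 0 = 0: acc unchanged = O
  bit 1 = 1: acc = O + (4, 0) = (4, 0)

2P = (4, 0)


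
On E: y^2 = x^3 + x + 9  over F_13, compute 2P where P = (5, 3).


Doubling: s = (3 x1^2 + a) / (2 y1)
s = (3*5^2 + 1) / (2*3) mod 13 = 4
x3 = s^2 - 2 x1 mod 13 = 4^2 - 2*5 = 6
y3 = s (x1 - x3) - y1 mod 13 = 4 * (5 - 6) - 3 = 6

2P = (6, 6)


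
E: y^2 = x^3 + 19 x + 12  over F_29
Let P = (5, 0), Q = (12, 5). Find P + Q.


P != Q, so use the chord formula.
s = (y2 - y1) / (x2 - x1) = (5) / (7) mod 29 = 9
x3 = s^2 - x1 - x2 mod 29 = 9^2 - 5 - 12 = 6
y3 = s (x1 - x3) - y1 mod 29 = 9 * (5 - 6) - 0 = 20

P + Q = (6, 20)


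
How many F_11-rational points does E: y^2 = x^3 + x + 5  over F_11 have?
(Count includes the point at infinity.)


For each x in F_11, count y with y^2 = x^3 + 1 x + 5 mod 11:
  x = 0: RHS = 5, y in [4, 7]  -> 2 point(s)
  x = 2: RHS = 4, y in [2, 9]  -> 2 point(s)
  x = 5: RHS = 3, y in [5, 6]  -> 2 point(s)
  x = 7: RHS = 3, y in [5, 6]  -> 2 point(s)
  x = 10: RHS = 3, y in [5, 6]  -> 2 point(s)
Affine points: 10. Add the point at infinity: total = 11.

#E(F_11) = 11


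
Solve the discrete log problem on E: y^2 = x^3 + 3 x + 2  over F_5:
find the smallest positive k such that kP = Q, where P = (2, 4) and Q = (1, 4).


Enumerate multiples of P until we hit Q = (1, 4):
  1P = (2, 4)
  2P = (1, 1)
  3P = (1, 4)
Match found at i = 3.

k = 3


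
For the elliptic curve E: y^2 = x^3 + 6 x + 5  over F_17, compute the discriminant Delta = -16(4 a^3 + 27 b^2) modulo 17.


4 a^3 + 27 b^2 = 4*6^3 + 27*5^2 = 864 + 675 = 1539
Delta = -16 * (1539) = -24624
Delta mod 17 = 9

Delta = 9 (mod 17)


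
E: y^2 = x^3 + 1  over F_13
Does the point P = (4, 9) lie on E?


Check whether y^2 = x^3 + 0 x + 1 (mod 13) for (x, y) = (4, 9).
LHS: y^2 = 9^2 mod 13 = 3
RHS: x^3 + 0 x + 1 = 4^3 + 0*4 + 1 mod 13 = 0
LHS != RHS

No, not on the curve


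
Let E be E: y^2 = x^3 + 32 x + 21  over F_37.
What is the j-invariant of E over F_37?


Delta = -16(4 a^3 + 27 b^2) mod 37 = 9
-1728 * (4 a)^3 = -1728 * (4*32)^3 mod 37 = 23
j = 23 * 9^(-1) mod 37 = 19

j = 19 (mod 37)


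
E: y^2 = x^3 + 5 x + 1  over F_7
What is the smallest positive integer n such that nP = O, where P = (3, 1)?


Compute successive multiples of P until we hit O:
  1P = (3, 1)
  2P = (5, 2)
  3P = (1, 0)
  4P = (5, 5)
  5P = (3, 6)
  6P = O

ord(P) = 6


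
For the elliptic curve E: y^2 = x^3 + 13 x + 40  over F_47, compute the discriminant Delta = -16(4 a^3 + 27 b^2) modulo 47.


4 a^3 + 27 b^2 = 4*13^3 + 27*40^2 = 8788 + 43200 = 51988
Delta = -16 * (51988) = -831808
Delta mod 47 = 45

Delta = 45 (mod 47)


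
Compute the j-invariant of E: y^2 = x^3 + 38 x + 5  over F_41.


Delta = -16(4 a^3 + 27 b^2) mod 41 = 30
-1728 * (4 a)^3 = -1728 * (4*38)^3 mod 41 = 36
j = 36 * 30^(-1) mod 41 = 34

j = 34 (mod 41)


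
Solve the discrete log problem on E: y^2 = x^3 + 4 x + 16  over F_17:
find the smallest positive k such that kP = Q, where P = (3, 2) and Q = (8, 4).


Enumerate multiples of P until we hit Q = (8, 4):
  1P = (3, 2)
  2P = (2, 10)
  3P = (8, 4)
Match found at i = 3.

k = 3


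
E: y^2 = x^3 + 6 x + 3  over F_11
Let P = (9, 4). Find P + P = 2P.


Doubling: s = (3 x1^2 + a) / (2 y1)
s = (3*9^2 + 6) / (2*4) mod 11 = 5
x3 = s^2 - 2 x1 mod 11 = 5^2 - 2*9 = 7
y3 = s (x1 - x3) - y1 mod 11 = 5 * (9 - 7) - 4 = 6

2P = (7, 6)


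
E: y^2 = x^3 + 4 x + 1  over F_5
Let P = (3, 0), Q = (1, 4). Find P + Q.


P != Q, so use the chord formula.
s = (y2 - y1) / (x2 - x1) = (4) / (3) mod 5 = 3
x3 = s^2 - x1 - x2 mod 5 = 3^2 - 3 - 1 = 0
y3 = s (x1 - x3) - y1 mod 5 = 3 * (3 - 0) - 0 = 4

P + Q = (0, 4)


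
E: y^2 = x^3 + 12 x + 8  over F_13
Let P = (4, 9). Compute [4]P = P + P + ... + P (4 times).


k = 4 = 100_2 (binary, LSB first: 001)
Double-and-add from P = (4, 9):
  bit 0 = 0: acc unchanged = O
  bit 1 = 0: acc unchanged = O
  bit 2 = 1: acc = O + (10, 6) = (10, 6)

4P = (10, 6)


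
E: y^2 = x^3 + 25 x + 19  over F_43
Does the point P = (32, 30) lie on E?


Check whether y^2 = x^3 + 25 x + 19 (mod 43) for (x, y) = (32, 30).
LHS: y^2 = 30^2 mod 43 = 40
RHS: x^3 + 25 x + 19 = 32^3 + 25*32 + 19 mod 43 = 4
LHS != RHS

No, not on the curve


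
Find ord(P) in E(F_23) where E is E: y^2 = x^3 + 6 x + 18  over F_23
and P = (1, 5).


Compute successive multiples of P until we hit O:
  1P = (1, 5)
  2P = (11, 9)
  3P = (13, 4)
  4P = (13, 19)
  5P = (11, 14)
  6P = (1, 18)
  7P = O

ord(P) = 7


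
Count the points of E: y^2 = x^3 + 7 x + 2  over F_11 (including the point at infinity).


For each x in F_11, count y with y^2 = x^3 + 7 x + 2 mod 11:
  x = 7: RHS = 9, y in [3, 8]  -> 2 point(s)
  x = 8: RHS = 9, y in [3, 8]  -> 2 point(s)
  x = 10: RHS = 5, y in [4, 7]  -> 2 point(s)
Affine points: 6. Add the point at infinity: total = 7.

#E(F_11) = 7


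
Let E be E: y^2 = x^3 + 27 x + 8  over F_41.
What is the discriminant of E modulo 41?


4 a^3 + 27 b^2 = 4*27^3 + 27*8^2 = 78732 + 1728 = 80460
Delta = -16 * (80460) = -1287360
Delta mod 41 = 40

Delta = 40 (mod 41)


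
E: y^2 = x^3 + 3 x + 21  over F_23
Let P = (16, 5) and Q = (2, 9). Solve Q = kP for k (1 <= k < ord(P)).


Enumerate multiples of P until we hit Q = (2, 9):
  1P = (16, 5)
  2P = (9, 8)
  3P = (1, 5)
  4P = (6, 18)
  5P = (2, 9)
Match found at i = 5.

k = 5


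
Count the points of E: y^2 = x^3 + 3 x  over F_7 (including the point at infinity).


For each x in F_7, count y with y^2 = x^3 + 3 x + 0 mod 7:
  x = 0: RHS = 0, y in [0]  -> 1 point(s)
  x = 1: RHS = 4, y in [2, 5]  -> 2 point(s)
  x = 2: RHS = 0, y in [0]  -> 1 point(s)
  x = 3: RHS = 1, y in [1, 6]  -> 2 point(s)
  x = 5: RHS = 0, y in [0]  -> 1 point(s)
Affine points: 7. Add the point at infinity: total = 8.

#E(F_7) = 8


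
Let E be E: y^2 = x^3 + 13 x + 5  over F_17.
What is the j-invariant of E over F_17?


Delta = -16(4 a^3 + 27 b^2) mod 17 = 11
-1728 * (4 a)^3 = -1728 * (4*13)^3 mod 17 = 6
j = 6 * 11^(-1) mod 17 = 16

j = 16 (mod 17)


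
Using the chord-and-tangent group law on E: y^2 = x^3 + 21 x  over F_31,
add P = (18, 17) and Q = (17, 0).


P != Q, so use the chord formula.
s = (y2 - y1) / (x2 - x1) = (14) / (30) mod 31 = 17
x3 = s^2 - x1 - x2 mod 31 = 17^2 - 18 - 17 = 6
y3 = s (x1 - x3) - y1 mod 31 = 17 * (18 - 6) - 17 = 1

P + Q = (6, 1)


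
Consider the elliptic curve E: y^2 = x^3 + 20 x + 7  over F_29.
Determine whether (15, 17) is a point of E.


Check whether y^2 = x^3 + 20 x + 7 (mod 29) for (x, y) = (15, 17).
LHS: y^2 = 17^2 mod 29 = 28
RHS: x^3 + 20 x + 7 = 15^3 + 20*15 + 7 mod 29 = 28
LHS = RHS

Yes, on the curve


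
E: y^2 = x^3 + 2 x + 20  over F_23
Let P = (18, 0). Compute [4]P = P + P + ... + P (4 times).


k = 4 = 100_2 (binary, LSB first: 001)
Double-and-add from P = (18, 0):
  bit 0 = 0: acc unchanged = O
  bit 1 = 0: acc unchanged = O
  bit 2 = 1: acc = O + O = O

4P = O


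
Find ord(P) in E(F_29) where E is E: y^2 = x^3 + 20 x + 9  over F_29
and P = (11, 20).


Compute successive multiples of P until we hit O:
  1P = (11, 20)
  2P = (20, 12)
  3P = (26, 3)
  4P = (17, 10)
  5P = (7, 12)
  6P = (15, 1)
  7P = (2, 17)
  8P = (0, 3)
  ... (continuing to 33P)
  33P = O

ord(P) = 33


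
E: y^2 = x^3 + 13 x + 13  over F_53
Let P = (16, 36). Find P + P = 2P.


Doubling: s = (3 x1^2 + a) / (2 y1)
s = (3*16^2 + 13) / (2*36) mod 53 = 16
x3 = s^2 - 2 x1 mod 53 = 16^2 - 2*16 = 12
y3 = s (x1 - x3) - y1 mod 53 = 16 * (16 - 12) - 36 = 28

2P = (12, 28)


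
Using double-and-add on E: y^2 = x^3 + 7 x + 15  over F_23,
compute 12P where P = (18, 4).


k = 12 = 1100_2 (binary, LSB first: 0011)
Double-and-add from P = (18, 4):
  bit 0 = 0: acc unchanged = O
  bit 1 = 0: acc unchanged = O
  bit 2 = 1: acc = O + (10, 21) = (10, 21)
  bit 3 = 1: acc = (10, 21) + (7, 19) = (9, 18)

12P = (9, 18)


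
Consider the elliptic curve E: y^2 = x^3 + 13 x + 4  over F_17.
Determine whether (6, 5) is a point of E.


Check whether y^2 = x^3 + 13 x + 4 (mod 17) for (x, y) = (6, 5).
LHS: y^2 = 5^2 mod 17 = 8
RHS: x^3 + 13 x + 4 = 6^3 + 13*6 + 4 mod 17 = 9
LHS != RHS

No, not on the curve


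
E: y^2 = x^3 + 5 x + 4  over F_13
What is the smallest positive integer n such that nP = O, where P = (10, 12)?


Compute successive multiples of P until we hit O:
  1P = (10, 12)
  2P = (2, 3)
  3P = (11, 8)
  4P = (8, 6)
  5P = (4, 6)
  6P = (0, 11)
  7P = (6, 4)
  8P = (1, 6)
  ... (continuing to 17P)
  17P = O

ord(P) = 17


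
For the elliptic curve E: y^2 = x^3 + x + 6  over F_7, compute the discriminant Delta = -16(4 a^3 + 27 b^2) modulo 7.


4 a^3 + 27 b^2 = 4*1^3 + 27*6^2 = 4 + 972 = 976
Delta = -16 * (976) = -15616
Delta mod 7 = 1

Delta = 1 (mod 7)


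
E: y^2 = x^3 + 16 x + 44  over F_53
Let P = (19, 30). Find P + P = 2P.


Doubling: s = (3 x1^2 + a) / (2 y1)
s = (3*19^2 + 16) / (2*30) mod 53 = 51
x3 = s^2 - 2 x1 mod 53 = 51^2 - 2*19 = 19
y3 = s (x1 - x3) - y1 mod 53 = 51 * (19 - 19) - 30 = 23

2P = (19, 23)


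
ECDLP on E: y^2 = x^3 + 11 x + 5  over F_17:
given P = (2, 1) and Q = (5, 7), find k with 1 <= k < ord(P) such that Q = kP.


Enumerate multiples of P until we hit Q = (5, 7):
  1P = (2, 1)
  2P = (5, 7)
Match found at i = 2.

k = 2


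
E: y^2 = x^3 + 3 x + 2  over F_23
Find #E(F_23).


For each x in F_23, count y with y^2 = x^3 + 3 x + 2 mod 23:
  x = 0: RHS = 2, y in [5, 18]  -> 2 point(s)
  x = 1: RHS = 6, y in [11, 12]  -> 2 point(s)
  x = 2: RHS = 16, y in [4, 19]  -> 2 point(s)
  x = 4: RHS = 9, y in [3, 20]  -> 2 point(s)
  x = 5: RHS = 4, y in [2, 21]  -> 2 point(s)
  x = 6: RHS = 6, y in [11, 12]  -> 2 point(s)
  x = 8: RHS = 9, y in [3, 20]  -> 2 point(s)
  x = 11: RHS = 9, y in [3, 20]  -> 2 point(s)
  x = 12: RHS = 18, y in [8, 15]  -> 2 point(s)
  x = 15: RHS = 18, y in [8, 15]  -> 2 point(s)
  x = 16: RHS = 6, y in [11, 12]  -> 2 point(s)
  x = 18: RHS = 0, y in [0]  -> 1 point(s)
  x = 19: RHS = 18, y in [8, 15]  -> 2 point(s)
  x = 20: RHS = 12, y in [9, 14]  -> 2 point(s)
Affine points: 27. Add the point at infinity: total = 28.

#E(F_23) = 28


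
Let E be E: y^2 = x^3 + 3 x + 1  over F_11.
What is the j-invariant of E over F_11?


Delta = -16(4 a^3 + 27 b^2) mod 11 = 7
-1728 * (4 a)^3 = -1728 * (4*3)^3 mod 11 = 10
j = 10 * 7^(-1) mod 11 = 3

j = 3 (mod 11)


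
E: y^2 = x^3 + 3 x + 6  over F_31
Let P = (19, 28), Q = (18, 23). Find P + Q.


P != Q, so use the chord formula.
s = (y2 - y1) / (x2 - x1) = (26) / (30) mod 31 = 5
x3 = s^2 - x1 - x2 mod 31 = 5^2 - 19 - 18 = 19
y3 = s (x1 - x3) - y1 mod 31 = 5 * (19 - 19) - 28 = 3

P + Q = (19, 3)


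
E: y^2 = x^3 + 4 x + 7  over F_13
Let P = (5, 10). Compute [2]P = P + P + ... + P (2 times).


k = 2 = 10_2 (binary, LSB first: 01)
Double-and-add from P = (5, 10):
  bit 0 = 0: acc unchanged = O
  bit 1 = 1: acc = O + (7, 12) = (7, 12)

2P = (7, 12)


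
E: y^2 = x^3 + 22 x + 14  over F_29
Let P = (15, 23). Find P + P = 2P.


Doubling: s = (3 x1^2 + a) / (2 y1)
s = (3*15^2 + 22) / (2*23) mod 29 = 12
x3 = s^2 - 2 x1 mod 29 = 12^2 - 2*15 = 27
y3 = s (x1 - x3) - y1 mod 29 = 12 * (15 - 27) - 23 = 7

2P = (27, 7)


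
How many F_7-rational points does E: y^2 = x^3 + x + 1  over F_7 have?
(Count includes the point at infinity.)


For each x in F_7, count y with y^2 = x^3 + 1 x + 1 mod 7:
  x = 0: RHS = 1, y in [1, 6]  -> 2 point(s)
  x = 2: RHS = 4, y in [2, 5]  -> 2 point(s)
Affine points: 4. Add the point at infinity: total = 5.

#E(F_7) = 5


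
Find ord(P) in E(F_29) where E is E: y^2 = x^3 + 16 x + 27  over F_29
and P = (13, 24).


Compute successive multiples of P until we hit O:
  1P = (13, 24)
  2P = (12, 2)
  3P = (24, 24)
  4P = (21, 5)
  5P = (2, 26)
  6P = (9, 28)
  7P = (8, 0)
  8P = (9, 1)
  ... (continuing to 14P)
  14P = O

ord(P) = 14


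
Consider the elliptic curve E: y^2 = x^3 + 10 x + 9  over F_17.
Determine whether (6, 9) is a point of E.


Check whether y^2 = x^3 + 10 x + 9 (mod 17) for (x, y) = (6, 9).
LHS: y^2 = 9^2 mod 17 = 13
RHS: x^3 + 10 x + 9 = 6^3 + 10*6 + 9 mod 17 = 13
LHS = RHS

Yes, on the curve


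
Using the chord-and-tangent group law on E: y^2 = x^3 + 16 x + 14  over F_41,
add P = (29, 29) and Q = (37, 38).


P != Q, so use the chord formula.
s = (y2 - y1) / (x2 - x1) = (9) / (8) mod 41 = 37
x3 = s^2 - x1 - x2 mod 41 = 37^2 - 29 - 37 = 32
y3 = s (x1 - x3) - y1 mod 41 = 37 * (29 - 32) - 29 = 24

P + Q = (32, 24)


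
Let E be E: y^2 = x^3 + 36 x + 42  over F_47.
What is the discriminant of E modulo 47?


4 a^3 + 27 b^2 = 4*36^3 + 27*42^2 = 186624 + 47628 = 234252
Delta = -16 * (234252) = -3748032
Delta mod 47 = 30

Delta = 30 (mod 47)


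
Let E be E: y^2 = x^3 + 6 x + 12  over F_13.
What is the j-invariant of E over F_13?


Delta = -16(4 a^3 + 27 b^2) mod 13 = 5
-1728 * (4 a)^3 = -1728 * (4*6)^3 mod 13 = 5
j = 5 * 5^(-1) mod 13 = 1

j = 1 (mod 13)


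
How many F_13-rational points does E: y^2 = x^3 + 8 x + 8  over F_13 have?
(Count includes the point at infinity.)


For each x in F_13, count y with y^2 = x^3 + 8 x + 8 mod 13:
  x = 1: RHS = 4, y in [2, 11]  -> 2 point(s)
  x = 4: RHS = 0, y in [0]  -> 1 point(s)
  x = 5: RHS = 4, y in [2, 11]  -> 2 point(s)
  x = 6: RHS = 12, y in [5, 8]  -> 2 point(s)
  x = 7: RHS = 4, y in [2, 11]  -> 2 point(s)
  x = 8: RHS = 12, y in [5, 8]  -> 2 point(s)
  x = 9: RHS = 3, y in [4, 9]  -> 2 point(s)
  x = 10: RHS = 9, y in [3, 10]  -> 2 point(s)
  x = 11: RHS = 10, y in [6, 7]  -> 2 point(s)
  x = 12: RHS = 12, y in [5, 8]  -> 2 point(s)
Affine points: 19. Add the point at infinity: total = 20.

#E(F_13) = 20


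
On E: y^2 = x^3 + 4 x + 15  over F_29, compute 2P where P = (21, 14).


Doubling: s = (3 x1^2 + a) / (2 y1)
s = (3*21^2 + 4) / (2*14) mod 29 = 7
x3 = s^2 - 2 x1 mod 29 = 7^2 - 2*21 = 7
y3 = s (x1 - x3) - y1 mod 29 = 7 * (21 - 7) - 14 = 26

2P = (7, 26)


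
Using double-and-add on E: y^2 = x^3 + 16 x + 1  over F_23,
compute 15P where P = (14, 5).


k = 15 = 1111_2 (binary, LSB first: 1111)
Double-and-add from P = (14, 5):
  bit 0 = 1: acc = O + (14, 5) = (14, 5)
  bit 1 = 1: acc = (14, 5) + (11, 6) = (16, 11)
  bit 2 = 1: acc = (16, 11) + (2, 8) = (0, 22)
  bit 3 = 1: acc = (0, 22) + (12, 9) = (20, 15)

15P = (20, 15)


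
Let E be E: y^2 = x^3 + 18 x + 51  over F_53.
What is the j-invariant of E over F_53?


Delta = -16(4 a^3 + 27 b^2) mod 53 = 52
-1728 * (4 a)^3 = -1728 * (4*18)^3 mod 53 = 38
j = 38 * 52^(-1) mod 53 = 15

j = 15 (mod 53)


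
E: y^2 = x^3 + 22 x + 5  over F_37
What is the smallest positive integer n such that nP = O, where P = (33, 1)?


Compute successive multiples of P until we hit O:
  1P = (33, 1)
  2P = (12, 31)
  3P = (25, 14)
  4P = (25, 23)
  5P = (12, 6)
  6P = (33, 36)
  7P = O

ord(P) = 7


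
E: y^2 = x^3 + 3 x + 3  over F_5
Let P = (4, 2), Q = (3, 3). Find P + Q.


P != Q, so use the chord formula.
s = (y2 - y1) / (x2 - x1) = (1) / (4) mod 5 = 4
x3 = s^2 - x1 - x2 mod 5 = 4^2 - 4 - 3 = 4
y3 = s (x1 - x3) - y1 mod 5 = 4 * (4 - 4) - 2 = 3

P + Q = (4, 3)


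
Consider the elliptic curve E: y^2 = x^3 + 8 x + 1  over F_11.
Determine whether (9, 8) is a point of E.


Check whether y^2 = x^3 + 8 x + 1 (mod 11) for (x, y) = (9, 8).
LHS: y^2 = 8^2 mod 11 = 9
RHS: x^3 + 8 x + 1 = 9^3 + 8*9 + 1 mod 11 = 10
LHS != RHS

No, not on the curve


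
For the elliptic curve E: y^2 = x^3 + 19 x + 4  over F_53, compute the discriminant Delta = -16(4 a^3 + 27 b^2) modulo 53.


4 a^3 + 27 b^2 = 4*19^3 + 27*4^2 = 27436 + 432 = 27868
Delta = -16 * (27868) = -445888
Delta mod 53 = 1

Delta = 1 (mod 53)


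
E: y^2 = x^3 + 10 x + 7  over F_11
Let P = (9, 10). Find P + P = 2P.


Doubling: s = (3 x1^2 + a) / (2 y1)
s = (3*9^2 + 10) / (2*10) mod 11 = 0
x3 = s^2 - 2 x1 mod 11 = 0^2 - 2*9 = 4
y3 = s (x1 - x3) - y1 mod 11 = 0 * (9 - 4) - 10 = 1

2P = (4, 1)


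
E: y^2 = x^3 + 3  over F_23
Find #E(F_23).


For each x in F_23, count y with y^2 = x^3 + 0 x + 3 mod 23:
  x = 0: RHS = 3, y in [7, 16]  -> 2 point(s)
  x = 1: RHS = 4, y in [2, 21]  -> 2 point(s)
  x = 5: RHS = 13, y in [6, 17]  -> 2 point(s)
  x = 6: RHS = 12, y in [9, 14]  -> 2 point(s)
  x = 7: RHS = 1, y in [1, 22]  -> 2 point(s)
  x = 8: RHS = 9, y in [3, 20]  -> 2 point(s)
  x = 11: RHS = 0, y in [0]  -> 1 point(s)
  x = 12: RHS = 6, y in [11, 12]  -> 2 point(s)
  x = 18: RHS = 16, y in [4, 19]  -> 2 point(s)
  x = 19: RHS = 8, y in [10, 13]  -> 2 point(s)
  x = 21: RHS = 18, y in [8, 15]  -> 2 point(s)
  x = 22: RHS = 2, y in [5, 18]  -> 2 point(s)
Affine points: 23. Add the point at infinity: total = 24.

#E(F_23) = 24


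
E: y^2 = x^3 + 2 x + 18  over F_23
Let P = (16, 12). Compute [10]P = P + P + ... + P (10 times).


k = 10 = 1010_2 (binary, LSB first: 0101)
Double-and-add from P = (16, 12):
  bit 0 = 0: acc unchanged = O
  bit 1 = 1: acc = O + (20, 13) = (20, 13)
  bit 2 = 0: acc unchanged = (20, 13)
  bit 3 = 1: acc = (20, 13) + (21, 12) = (6, 19)

10P = (6, 19)


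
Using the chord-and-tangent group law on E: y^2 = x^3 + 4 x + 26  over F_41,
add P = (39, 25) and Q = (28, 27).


P != Q, so use the chord formula.
s = (y2 - y1) / (x2 - x1) = (2) / (30) mod 41 = 11
x3 = s^2 - x1 - x2 mod 41 = 11^2 - 39 - 28 = 13
y3 = s (x1 - x3) - y1 mod 41 = 11 * (39 - 13) - 25 = 15

P + Q = (13, 15)


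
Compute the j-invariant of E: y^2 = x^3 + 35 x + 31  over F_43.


Delta = -16(4 a^3 + 27 b^2) mod 43 = 15
-1728 * (4 a)^3 = -1728 * (4*35)^3 mod 43 = 16
j = 16 * 15^(-1) mod 43 = 24

j = 24 (mod 43)


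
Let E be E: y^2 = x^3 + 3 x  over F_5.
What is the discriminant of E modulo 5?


4 a^3 + 27 b^2 = 4*3^3 + 27*0^2 = 108 + 0 = 108
Delta = -16 * (108) = -1728
Delta mod 5 = 2

Delta = 2 (mod 5)


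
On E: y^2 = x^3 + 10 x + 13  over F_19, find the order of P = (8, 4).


Compute successive multiples of P until we hit O:
  1P = (8, 4)
  2P = (10, 12)
  3P = (17, 17)
  4P = (5, 13)
  5P = (15, 17)
  6P = (1, 9)
  7P = (14, 3)
  8P = (6, 2)
  ... (continuing to 17P)
  17P = O

ord(P) = 17


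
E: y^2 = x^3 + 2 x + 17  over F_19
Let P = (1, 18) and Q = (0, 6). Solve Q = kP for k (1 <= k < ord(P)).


Enumerate multiples of P until we hit Q = (0, 6):
  1P = (1, 18)
  2P = (9, 2)
  3P = (13, 6)
  4P = (6, 6)
  5P = (17, 9)
  6P = (10, 12)
  7P = (0, 13)
  8P = (5, 0)
  9P = (0, 6)
Match found at i = 9.

k = 9


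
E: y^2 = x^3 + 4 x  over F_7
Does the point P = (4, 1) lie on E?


Check whether y^2 = x^3 + 4 x + 0 (mod 7) for (x, y) = (4, 1).
LHS: y^2 = 1^2 mod 7 = 1
RHS: x^3 + 4 x + 0 = 4^3 + 4*4 + 0 mod 7 = 3
LHS != RHS

No, not on the curve


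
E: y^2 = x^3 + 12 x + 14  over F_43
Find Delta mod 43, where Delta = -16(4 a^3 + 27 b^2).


4 a^3 + 27 b^2 = 4*12^3 + 27*14^2 = 6912 + 5292 = 12204
Delta = -16 * (12204) = -195264
Delta mod 43 = 42

Delta = 42 (mod 43)


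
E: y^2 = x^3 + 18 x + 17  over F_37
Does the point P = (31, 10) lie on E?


Check whether y^2 = x^3 + 18 x + 17 (mod 37) for (x, y) = (31, 10).
LHS: y^2 = 10^2 mod 37 = 26
RHS: x^3 + 18 x + 17 = 31^3 + 18*31 + 17 mod 37 = 26
LHS = RHS

Yes, on the curve


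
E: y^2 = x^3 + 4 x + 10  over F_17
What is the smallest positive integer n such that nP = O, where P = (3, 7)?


Compute successive multiples of P until we hit O:
  1P = (3, 7)
  2P = (12, 1)
  3P = (10, 9)
  4P = (2, 3)
  5P = (11, 12)
  6P = (1, 7)
  7P = (13, 10)
  8P = (5, 6)
  ... (continuing to 17P)
  17P = O

ord(P) = 17


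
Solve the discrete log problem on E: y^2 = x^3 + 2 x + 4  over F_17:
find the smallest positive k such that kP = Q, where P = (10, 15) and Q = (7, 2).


Enumerate multiples of P until we hit Q = (7, 2):
  1P = (10, 15)
  2P = (15, 14)
  3P = (7, 15)
  4P = (0, 2)
  5P = (16, 1)
  6P = (4, 5)
  7P = (2, 4)
  8P = (13, 0)
  9P = (2, 13)
  10P = (4, 12)
  11P = (16, 16)
  12P = (0, 15)
  13P = (7, 2)
Match found at i = 13.

k = 13


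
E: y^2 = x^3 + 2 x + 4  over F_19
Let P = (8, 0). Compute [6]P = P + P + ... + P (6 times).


k = 6 = 110_2 (binary, LSB first: 011)
Double-and-add from P = (8, 0):
  bit 0 = 0: acc unchanged = O
  bit 1 = 1: acc = O + O = O
  bit 2 = 1: acc = O + O = O

6P = O


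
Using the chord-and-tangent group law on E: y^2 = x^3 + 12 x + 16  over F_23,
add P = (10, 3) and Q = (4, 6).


P != Q, so use the chord formula.
s = (y2 - y1) / (x2 - x1) = (3) / (17) mod 23 = 11
x3 = s^2 - x1 - x2 mod 23 = 11^2 - 10 - 4 = 15
y3 = s (x1 - x3) - y1 mod 23 = 11 * (10 - 15) - 3 = 11

P + Q = (15, 11)


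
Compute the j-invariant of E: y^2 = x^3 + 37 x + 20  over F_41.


Delta = -16(4 a^3 + 27 b^2) mod 41 = 11
-1728 * (4 a)^3 = -1728 * (4*37)^3 mod 41 = 17
j = 17 * 11^(-1) mod 41 = 9

j = 9 (mod 41)


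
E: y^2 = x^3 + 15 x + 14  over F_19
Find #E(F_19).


For each x in F_19, count y with y^2 = x^3 + 15 x + 14 mod 19:
  x = 1: RHS = 11, y in [7, 12]  -> 2 point(s)
  x = 4: RHS = 5, y in [9, 10]  -> 2 point(s)
  x = 5: RHS = 5, y in [9, 10]  -> 2 point(s)
  x = 6: RHS = 16, y in [4, 15]  -> 2 point(s)
  x = 7: RHS = 6, y in [5, 14]  -> 2 point(s)
  x = 8: RHS = 0, y in [0]  -> 1 point(s)
  x = 9: RHS = 4, y in [2, 17]  -> 2 point(s)
  x = 10: RHS = 5, y in [9, 10]  -> 2 point(s)
  x = 11: RHS = 9, y in [3, 16]  -> 2 point(s)
  x = 14: RHS = 4, y in [2, 17]  -> 2 point(s)
  x = 15: RHS = 4, y in [2, 17]  -> 2 point(s)
  x = 18: RHS = 17, y in [6, 13]  -> 2 point(s)
Affine points: 23. Add the point at infinity: total = 24.

#E(F_19) = 24


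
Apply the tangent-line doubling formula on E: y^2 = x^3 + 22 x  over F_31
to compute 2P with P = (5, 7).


Doubling: s = (3 x1^2 + a) / (2 y1)
s = (3*5^2 + 22) / (2*7) mod 31 = 18
x3 = s^2 - 2 x1 mod 31 = 18^2 - 2*5 = 4
y3 = s (x1 - x3) - y1 mod 31 = 18 * (5 - 4) - 7 = 11

2P = (4, 11)


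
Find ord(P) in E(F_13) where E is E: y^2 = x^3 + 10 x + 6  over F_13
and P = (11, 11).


Compute successive multiples of P until we hit O:
  1P = (11, 11)
  2P = (5, 8)
  3P = (7, 4)
  4P = (7, 9)
  5P = (5, 5)
  6P = (11, 2)
  7P = O

ord(P) = 7
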